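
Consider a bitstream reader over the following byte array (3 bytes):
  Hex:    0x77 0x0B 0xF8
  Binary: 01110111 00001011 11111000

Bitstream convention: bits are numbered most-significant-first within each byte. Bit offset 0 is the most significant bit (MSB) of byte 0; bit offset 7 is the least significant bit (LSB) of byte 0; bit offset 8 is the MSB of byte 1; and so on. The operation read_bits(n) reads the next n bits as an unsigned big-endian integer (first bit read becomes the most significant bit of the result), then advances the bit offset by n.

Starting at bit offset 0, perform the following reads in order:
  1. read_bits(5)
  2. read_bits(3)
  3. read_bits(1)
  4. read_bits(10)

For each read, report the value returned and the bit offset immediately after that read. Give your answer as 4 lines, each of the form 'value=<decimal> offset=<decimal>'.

Read 1: bits[0:5] width=5 -> value=14 (bin 01110); offset now 5 = byte 0 bit 5; 19 bits remain
Read 2: bits[5:8] width=3 -> value=7 (bin 111); offset now 8 = byte 1 bit 0; 16 bits remain
Read 3: bits[8:9] width=1 -> value=0 (bin 0); offset now 9 = byte 1 bit 1; 15 bits remain
Read 4: bits[9:19] width=10 -> value=95 (bin 0001011111); offset now 19 = byte 2 bit 3; 5 bits remain

Answer: value=14 offset=5
value=7 offset=8
value=0 offset=9
value=95 offset=19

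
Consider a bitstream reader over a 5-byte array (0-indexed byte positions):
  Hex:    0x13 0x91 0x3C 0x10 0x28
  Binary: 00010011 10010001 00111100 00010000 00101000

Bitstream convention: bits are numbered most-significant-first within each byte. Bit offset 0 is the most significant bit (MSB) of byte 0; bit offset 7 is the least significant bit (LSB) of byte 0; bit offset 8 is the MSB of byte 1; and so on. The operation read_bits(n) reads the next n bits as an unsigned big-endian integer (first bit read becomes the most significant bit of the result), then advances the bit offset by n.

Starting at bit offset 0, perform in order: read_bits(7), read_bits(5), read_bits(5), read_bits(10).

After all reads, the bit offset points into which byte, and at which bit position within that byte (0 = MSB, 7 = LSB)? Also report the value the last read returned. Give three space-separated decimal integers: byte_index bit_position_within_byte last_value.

Answer: 3 3 480

Derivation:
Read 1: bits[0:7] width=7 -> value=9 (bin 0001001); offset now 7 = byte 0 bit 7; 33 bits remain
Read 2: bits[7:12] width=5 -> value=25 (bin 11001); offset now 12 = byte 1 bit 4; 28 bits remain
Read 3: bits[12:17] width=5 -> value=2 (bin 00010); offset now 17 = byte 2 bit 1; 23 bits remain
Read 4: bits[17:27] width=10 -> value=480 (bin 0111100000); offset now 27 = byte 3 bit 3; 13 bits remain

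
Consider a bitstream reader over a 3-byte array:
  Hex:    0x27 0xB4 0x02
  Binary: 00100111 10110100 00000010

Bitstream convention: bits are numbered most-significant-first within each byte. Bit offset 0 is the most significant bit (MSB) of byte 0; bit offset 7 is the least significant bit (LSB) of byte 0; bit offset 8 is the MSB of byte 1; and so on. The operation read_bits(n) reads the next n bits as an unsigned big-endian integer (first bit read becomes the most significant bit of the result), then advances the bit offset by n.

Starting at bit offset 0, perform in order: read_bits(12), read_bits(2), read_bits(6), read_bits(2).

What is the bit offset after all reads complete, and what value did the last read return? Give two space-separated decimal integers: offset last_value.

Read 1: bits[0:12] width=12 -> value=635 (bin 001001111011); offset now 12 = byte 1 bit 4; 12 bits remain
Read 2: bits[12:14] width=2 -> value=1 (bin 01); offset now 14 = byte 1 bit 6; 10 bits remain
Read 3: bits[14:20] width=6 -> value=0 (bin 000000); offset now 20 = byte 2 bit 4; 4 bits remain
Read 4: bits[20:22] width=2 -> value=0 (bin 00); offset now 22 = byte 2 bit 6; 2 bits remain

Answer: 22 0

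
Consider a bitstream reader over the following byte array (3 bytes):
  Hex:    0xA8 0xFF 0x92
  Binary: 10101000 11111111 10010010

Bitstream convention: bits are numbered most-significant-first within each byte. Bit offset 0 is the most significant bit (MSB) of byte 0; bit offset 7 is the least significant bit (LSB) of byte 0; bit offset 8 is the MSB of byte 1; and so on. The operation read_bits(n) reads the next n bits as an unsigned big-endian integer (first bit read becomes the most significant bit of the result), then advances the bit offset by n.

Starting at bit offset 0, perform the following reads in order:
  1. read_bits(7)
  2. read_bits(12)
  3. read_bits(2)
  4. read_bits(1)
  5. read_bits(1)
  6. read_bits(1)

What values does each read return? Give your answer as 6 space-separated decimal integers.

Answer: 84 2044 2 0 1 0

Derivation:
Read 1: bits[0:7] width=7 -> value=84 (bin 1010100); offset now 7 = byte 0 bit 7; 17 bits remain
Read 2: bits[7:19] width=12 -> value=2044 (bin 011111111100); offset now 19 = byte 2 bit 3; 5 bits remain
Read 3: bits[19:21] width=2 -> value=2 (bin 10); offset now 21 = byte 2 bit 5; 3 bits remain
Read 4: bits[21:22] width=1 -> value=0 (bin 0); offset now 22 = byte 2 bit 6; 2 bits remain
Read 5: bits[22:23] width=1 -> value=1 (bin 1); offset now 23 = byte 2 bit 7; 1 bits remain
Read 6: bits[23:24] width=1 -> value=0 (bin 0); offset now 24 = byte 3 bit 0; 0 bits remain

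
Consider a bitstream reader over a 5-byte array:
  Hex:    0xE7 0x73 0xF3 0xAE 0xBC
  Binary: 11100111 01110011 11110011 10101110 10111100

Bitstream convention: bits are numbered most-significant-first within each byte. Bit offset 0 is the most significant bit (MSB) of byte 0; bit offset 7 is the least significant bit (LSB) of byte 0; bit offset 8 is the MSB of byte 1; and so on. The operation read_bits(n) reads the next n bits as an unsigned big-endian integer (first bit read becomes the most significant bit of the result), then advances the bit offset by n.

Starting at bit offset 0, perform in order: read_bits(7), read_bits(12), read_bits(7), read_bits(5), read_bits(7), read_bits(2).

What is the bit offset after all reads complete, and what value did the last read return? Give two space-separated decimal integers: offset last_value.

Read 1: bits[0:7] width=7 -> value=115 (bin 1110011); offset now 7 = byte 0 bit 7; 33 bits remain
Read 2: bits[7:19] width=12 -> value=2975 (bin 101110011111); offset now 19 = byte 2 bit 3; 21 bits remain
Read 3: bits[19:26] width=7 -> value=78 (bin 1001110); offset now 26 = byte 3 bit 2; 14 bits remain
Read 4: bits[26:31] width=5 -> value=23 (bin 10111); offset now 31 = byte 3 bit 7; 9 bits remain
Read 5: bits[31:38] width=7 -> value=47 (bin 0101111); offset now 38 = byte 4 bit 6; 2 bits remain
Read 6: bits[38:40] width=2 -> value=0 (bin 00); offset now 40 = byte 5 bit 0; 0 bits remain

Answer: 40 0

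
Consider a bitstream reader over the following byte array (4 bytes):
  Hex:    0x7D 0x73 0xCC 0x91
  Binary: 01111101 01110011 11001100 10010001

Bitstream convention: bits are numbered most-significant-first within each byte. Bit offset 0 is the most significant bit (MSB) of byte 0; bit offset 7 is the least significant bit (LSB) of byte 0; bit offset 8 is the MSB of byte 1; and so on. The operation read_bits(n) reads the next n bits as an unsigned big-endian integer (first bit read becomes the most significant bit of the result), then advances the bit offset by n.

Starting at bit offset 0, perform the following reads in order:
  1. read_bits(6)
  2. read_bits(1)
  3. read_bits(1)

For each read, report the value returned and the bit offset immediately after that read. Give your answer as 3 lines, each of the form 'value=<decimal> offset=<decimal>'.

Read 1: bits[0:6] width=6 -> value=31 (bin 011111); offset now 6 = byte 0 bit 6; 26 bits remain
Read 2: bits[6:7] width=1 -> value=0 (bin 0); offset now 7 = byte 0 bit 7; 25 bits remain
Read 3: bits[7:8] width=1 -> value=1 (bin 1); offset now 8 = byte 1 bit 0; 24 bits remain

Answer: value=31 offset=6
value=0 offset=7
value=1 offset=8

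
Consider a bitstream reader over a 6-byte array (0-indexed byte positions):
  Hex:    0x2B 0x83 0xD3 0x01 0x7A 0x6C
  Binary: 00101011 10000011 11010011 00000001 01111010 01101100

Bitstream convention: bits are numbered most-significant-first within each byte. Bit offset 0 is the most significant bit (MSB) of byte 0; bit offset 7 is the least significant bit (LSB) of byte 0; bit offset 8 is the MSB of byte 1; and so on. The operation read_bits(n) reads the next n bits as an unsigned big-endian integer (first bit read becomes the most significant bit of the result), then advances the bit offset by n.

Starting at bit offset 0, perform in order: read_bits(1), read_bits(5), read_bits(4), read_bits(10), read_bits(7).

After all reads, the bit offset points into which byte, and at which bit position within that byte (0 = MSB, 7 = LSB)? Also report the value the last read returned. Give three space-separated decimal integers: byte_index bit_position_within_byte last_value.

Read 1: bits[0:1] width=1 -> value=0 (bin 0); offset now 1 = byte 0 bit 1; 47 bits remain
Read 2: bits[1:6] width=5 -> value=10 (bin 01010); offset now 6 = byte 0 bit 6; 42 bits remain
Read 3: bits[6:10] width=4 -> value=14 (bin 1110); offset now 10 = byte 1 bit 2; 38 bits remain
Read 4: bits[10:20] width=10 -> value=61 (bin 0000111101); offset now 20 = byte 2 bit 4; 28 bits remain
Read 5: bits[20:27] width=7 -> value=24 (bin 0011000); offset now 27 = byte 3 bit 3; 21 bits remain

Answer: 3 3 24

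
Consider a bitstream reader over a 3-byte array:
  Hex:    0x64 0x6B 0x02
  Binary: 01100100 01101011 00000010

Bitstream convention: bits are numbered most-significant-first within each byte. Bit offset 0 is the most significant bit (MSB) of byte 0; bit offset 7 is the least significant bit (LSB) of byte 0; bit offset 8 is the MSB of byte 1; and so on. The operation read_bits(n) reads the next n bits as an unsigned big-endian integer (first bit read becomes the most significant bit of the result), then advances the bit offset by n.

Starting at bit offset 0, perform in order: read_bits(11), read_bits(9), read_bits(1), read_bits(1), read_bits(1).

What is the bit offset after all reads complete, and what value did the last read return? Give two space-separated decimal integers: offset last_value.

Read 1: bits[0:11] width=11 -> value=803 (bin 01100100011); offset now 11 = byte 1 bit 3; 13 bits remain
Read 2: bits[11:20] width=9 -> value=176 (bin 010110000); offset now 20 = byte 2 bit 4; 4 bits remain
Read 3: bits[20:21] width=1 -> value=0 (bin 0); offset now 21 = byte 2 bit 5; 3 bits remain
Read 4: bits[21:22] width=1 -> value=0 (bin 0); offset now 22 = byte 2 bit 6; 2 bits remain
Read 5: bits[22:23] width=1 -> value=1 (bin 1); offset now 23 = byte 2 bit 7; 1 bits remain

Answer: 23 1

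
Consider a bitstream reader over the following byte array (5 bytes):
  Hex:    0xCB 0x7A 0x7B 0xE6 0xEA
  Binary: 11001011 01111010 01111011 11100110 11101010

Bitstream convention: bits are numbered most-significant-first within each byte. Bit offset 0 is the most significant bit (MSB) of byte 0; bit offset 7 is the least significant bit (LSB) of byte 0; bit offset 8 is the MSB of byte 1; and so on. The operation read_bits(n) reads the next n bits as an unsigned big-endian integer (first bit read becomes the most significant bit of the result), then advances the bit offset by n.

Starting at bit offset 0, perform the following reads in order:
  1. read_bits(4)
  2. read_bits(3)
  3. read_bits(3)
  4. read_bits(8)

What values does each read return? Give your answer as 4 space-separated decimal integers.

Read 1: bits[0:4] width=4 -> value=12 (bin 1100); offset now 4 = byte 0 bit 4; 36 bits remain
Read 2: bits[4:7] width=3 -> value=5 (bin 101); offset now 7 = byte 0 bit 7; 33 bits remain
Read 3: bits[7:10] width=3 -> value=5 (bin 101); offset now 10 = byte 1 bit 2; 30 bits remain
Read 4: bits[10:18] width=8 -> value=233 (bin 11101001); offset now 18 = byte 2 bit 2; 22 bits remain

Answer: 12 5 5 233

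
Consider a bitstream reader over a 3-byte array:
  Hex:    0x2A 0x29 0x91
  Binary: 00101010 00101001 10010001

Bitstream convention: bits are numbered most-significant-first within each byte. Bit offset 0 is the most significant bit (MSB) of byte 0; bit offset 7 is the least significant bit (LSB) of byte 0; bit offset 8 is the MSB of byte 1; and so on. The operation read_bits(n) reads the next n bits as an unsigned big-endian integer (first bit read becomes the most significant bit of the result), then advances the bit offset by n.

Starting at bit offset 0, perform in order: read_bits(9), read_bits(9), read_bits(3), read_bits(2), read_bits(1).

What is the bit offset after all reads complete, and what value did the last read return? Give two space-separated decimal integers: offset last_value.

Read 1: bits[0:9] width=9 -> value=84 (bin 001010100); offset now 9 = byte 1 bit 1; 15 bits remain
Read 2: bits[9:18] width=9 -> value=166 (bin 010100110); offset now 18 = byte 2 bit 2; 6 bits remain
Read 3: bits[18:21] width=3 -> value=2 (bin 010); offset now 21 = byte 2 bit 5; 3 bits remain
Read 4: bits[21:23] width=2 -> value=0 (bin 00); offset now 23 = byte 2 bit 7; 1 bits remain
Read 5: bits[23:24] width=1 -> value=1 (bin 1); offset now 24 = byte 3 bit 0; 0 bits remain

Answer: 24 1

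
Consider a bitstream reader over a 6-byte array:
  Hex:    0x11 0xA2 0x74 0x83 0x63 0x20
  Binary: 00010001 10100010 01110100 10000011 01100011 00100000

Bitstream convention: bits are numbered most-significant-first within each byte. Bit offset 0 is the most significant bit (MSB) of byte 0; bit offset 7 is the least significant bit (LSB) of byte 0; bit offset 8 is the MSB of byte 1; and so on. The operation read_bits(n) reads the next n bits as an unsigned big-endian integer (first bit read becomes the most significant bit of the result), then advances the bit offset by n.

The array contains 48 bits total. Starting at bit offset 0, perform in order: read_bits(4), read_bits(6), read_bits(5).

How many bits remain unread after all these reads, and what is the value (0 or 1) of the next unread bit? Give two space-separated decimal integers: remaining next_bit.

Read 1: bits[0:4] width=4 -> value=1 (bin 0001); offset now 4 = byte 0 bit 4; 44 bits remain
Read 2: bits[4:10] width=6 -> value=6 (bin 000110); offset now 10 = byte 1 bit 2; 38 bits remain
Read 3: bits[10:15] width=5 -> value=17 (bin 10001); offset now 15 = byte 1 bit 7; 33 bits remain

Answer: 33 0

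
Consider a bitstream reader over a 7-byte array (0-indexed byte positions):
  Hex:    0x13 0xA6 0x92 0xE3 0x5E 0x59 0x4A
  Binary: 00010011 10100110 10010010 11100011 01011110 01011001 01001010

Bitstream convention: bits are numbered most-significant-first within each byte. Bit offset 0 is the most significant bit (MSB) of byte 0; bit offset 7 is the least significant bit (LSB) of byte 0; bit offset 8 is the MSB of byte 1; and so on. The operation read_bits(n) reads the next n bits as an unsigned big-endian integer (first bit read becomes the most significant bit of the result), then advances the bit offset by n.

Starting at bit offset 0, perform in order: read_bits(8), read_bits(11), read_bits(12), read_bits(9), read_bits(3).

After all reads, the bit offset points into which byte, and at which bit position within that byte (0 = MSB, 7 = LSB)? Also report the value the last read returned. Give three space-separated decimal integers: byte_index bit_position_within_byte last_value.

Read 1: bits[0:8] width=8 -> value=19 (bin 00010011); offset now 8 = byte 1 bit 0; 48 bits remain
Read 2: bits[8:19] width=11 -> value=1332 (bin 10100110100); offset now 19 = byte 2 bit 3; 37 bits remain
Read 3: bits[19:31] width=12 -> value=2417 (bin 100101110001); offset now 31 = byte 3 bit 7; 25 bits remain
Read 4: bits[31:40] width=9 -> value=350 (bin 101011110); offset now 40 = byte 5 bit 0; 16 bits remain
Read 5: bits[40:43] width=3 -> value=2 (bin 010); offset now 43 = byte 5 bit 3; 13 bits remain

Answer: 5 3 2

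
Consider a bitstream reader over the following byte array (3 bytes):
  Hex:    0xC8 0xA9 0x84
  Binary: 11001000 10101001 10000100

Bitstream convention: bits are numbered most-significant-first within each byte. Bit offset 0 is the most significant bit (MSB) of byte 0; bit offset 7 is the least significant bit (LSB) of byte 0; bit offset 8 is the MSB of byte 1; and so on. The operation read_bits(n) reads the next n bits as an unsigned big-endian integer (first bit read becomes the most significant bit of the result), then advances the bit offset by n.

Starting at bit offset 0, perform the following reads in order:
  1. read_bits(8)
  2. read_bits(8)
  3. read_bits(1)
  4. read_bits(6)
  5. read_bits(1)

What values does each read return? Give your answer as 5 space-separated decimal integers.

Read 1: bits[0:8] width=8 -> value=200 (bin 11001000); offset now 8 = byte 1 bit 0; 16 bits remain
Read 2: bits[8:16] width=8 -> value=169 (bin 10101001); offset now 16 = byte 2 bit 0; 8 bits remain
Read 3: bits[16:17] width=1 -> value=1 (bin 1); offset now 17 = byte 2 bit 1; 7 bits remain
Read 4: bits[17:23] width=6 -> value=2 (bin 000010); offset now 23 = byte 2 bit 7; 1 bits remain
Read 5: bits[23:24] width=1 -> value=0 (bin 0); offset now 24 = byte 3 bit 0; 0 bits remain

Answer: 200 169 1 2 0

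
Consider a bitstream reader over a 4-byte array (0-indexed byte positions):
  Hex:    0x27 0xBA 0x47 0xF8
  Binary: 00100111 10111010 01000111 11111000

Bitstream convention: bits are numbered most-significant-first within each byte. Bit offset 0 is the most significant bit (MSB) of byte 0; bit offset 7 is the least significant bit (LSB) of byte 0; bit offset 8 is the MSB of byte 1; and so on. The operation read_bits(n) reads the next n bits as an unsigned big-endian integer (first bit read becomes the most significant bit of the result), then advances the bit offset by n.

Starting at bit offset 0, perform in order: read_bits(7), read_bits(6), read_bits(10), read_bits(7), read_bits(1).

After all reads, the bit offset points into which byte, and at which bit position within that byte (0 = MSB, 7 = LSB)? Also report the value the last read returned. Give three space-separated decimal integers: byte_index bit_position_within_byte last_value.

Read 1: bits[0:7] width=7 -> value=19 (bin 0010011); offset now 7 = byte 0 bit 7; 25 bits remain
Read 2: bits[7:13] width=6 -> value=55 (bin 110111); offset now 13 = byte 1 bit 5; 19 bits remain
Read 3: bits[13:23] width=10 -> value=291 (bin 0100100011); offset now 23 = byte 2 bit 7; 9 bits remain
Read 4: bits[23:30] width=7 -> value=126 (bin 1111110); offset now 30 = byte 3 bit 6; 2 bits remain
Read 5: bits[30:31] width=1 -> value=0 (bin 0); offset now 31 = byte 3 bit 7; 1 bits remain

Answer: 3 7 0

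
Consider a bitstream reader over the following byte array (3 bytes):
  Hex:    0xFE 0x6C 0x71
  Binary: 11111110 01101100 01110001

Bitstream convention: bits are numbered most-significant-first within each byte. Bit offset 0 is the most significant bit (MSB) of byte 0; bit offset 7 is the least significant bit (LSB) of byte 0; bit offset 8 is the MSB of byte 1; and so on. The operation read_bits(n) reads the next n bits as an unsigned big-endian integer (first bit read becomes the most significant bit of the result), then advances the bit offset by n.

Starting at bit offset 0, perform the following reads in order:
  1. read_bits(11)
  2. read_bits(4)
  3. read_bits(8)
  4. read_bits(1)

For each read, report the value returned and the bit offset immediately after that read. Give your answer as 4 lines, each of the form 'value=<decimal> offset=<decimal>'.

Answer: value=2035 offset=11
value=6 offset=15
value=56 offset=23
value=1 offset=24

Derivation:
Read 1: bits[0:11] width=11 -> value=2035 (bin 11111110011); offset now 11 = byte 1 bit 3; 13 bits remain
Read 2: bits[11:15] width=4 -> value=6 (bin 0110); offset now 15 = byte 1 bit 7; 9 bits remain
Read 3: bits[15:23] width=8 -> value=56 (bin 00111000); offset now 23 = byte 2 bit 7; 1 bits remain
Read 4: bits[23:24] width=1 -> value=1 (bin 1); offset now 24 = byte 3 bit 0; 0 bits remain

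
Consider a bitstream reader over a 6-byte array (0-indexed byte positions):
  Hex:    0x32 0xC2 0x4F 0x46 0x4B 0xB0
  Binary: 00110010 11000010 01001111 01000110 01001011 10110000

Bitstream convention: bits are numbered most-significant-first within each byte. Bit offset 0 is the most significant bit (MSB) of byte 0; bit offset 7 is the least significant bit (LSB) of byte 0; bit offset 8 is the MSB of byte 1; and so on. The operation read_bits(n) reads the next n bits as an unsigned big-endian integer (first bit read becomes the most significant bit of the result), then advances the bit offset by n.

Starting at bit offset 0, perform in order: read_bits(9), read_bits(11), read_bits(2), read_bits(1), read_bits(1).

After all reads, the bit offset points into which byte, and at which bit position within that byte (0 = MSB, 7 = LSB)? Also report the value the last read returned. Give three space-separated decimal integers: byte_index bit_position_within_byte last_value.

Read 1: bits[0:9] width=9 -> value=101 (bin 001100101); offset now 9 = byte 1 bit 1; 39 bits remain
Read 2: bits[9:20] width=11 -> value=1060 (bin 10000100100); offset now 20 = byte 2 bit 4; 28 bits remain
Read 3: bits[20:22] width=2 -> value=3 (bin 11); offset now 22 = byte 2 bit 6; 26 bits remain
Read 4: bits[22:23] width=1 -> value=1 (bin 1); offset now 23 = byte 2 bit 7; 25 bits remain
Read 5: bits[23:24] width=1 -> value=1 (bin 1); offset now 24 = byte 3 bit 0; 24 bits remain

Answer: 3 0 1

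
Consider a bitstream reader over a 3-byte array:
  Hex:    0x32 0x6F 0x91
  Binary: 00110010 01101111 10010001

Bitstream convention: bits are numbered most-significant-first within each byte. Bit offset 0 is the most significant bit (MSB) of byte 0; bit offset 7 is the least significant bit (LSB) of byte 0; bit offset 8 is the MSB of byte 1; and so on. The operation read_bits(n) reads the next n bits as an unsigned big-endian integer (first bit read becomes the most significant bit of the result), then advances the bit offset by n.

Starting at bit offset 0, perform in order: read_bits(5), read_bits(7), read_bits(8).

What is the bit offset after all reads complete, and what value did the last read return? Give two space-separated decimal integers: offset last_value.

Read 1: bits[0:5] width=5 -> value=6 (bin 00110); offset now 5 = byte 0 bit 5; 19 bits remain
Read 2: bits[5:12] width=7 -> value=38 (bin 0100110); offset now 12 = byte 1 bit 4; 12 bits remain
Read 3: bits[12:20] width=8 -> value=249 (bin 11111001); offset now 20 = byte 2 bit 4; 4 bits remain

Answer: 20 249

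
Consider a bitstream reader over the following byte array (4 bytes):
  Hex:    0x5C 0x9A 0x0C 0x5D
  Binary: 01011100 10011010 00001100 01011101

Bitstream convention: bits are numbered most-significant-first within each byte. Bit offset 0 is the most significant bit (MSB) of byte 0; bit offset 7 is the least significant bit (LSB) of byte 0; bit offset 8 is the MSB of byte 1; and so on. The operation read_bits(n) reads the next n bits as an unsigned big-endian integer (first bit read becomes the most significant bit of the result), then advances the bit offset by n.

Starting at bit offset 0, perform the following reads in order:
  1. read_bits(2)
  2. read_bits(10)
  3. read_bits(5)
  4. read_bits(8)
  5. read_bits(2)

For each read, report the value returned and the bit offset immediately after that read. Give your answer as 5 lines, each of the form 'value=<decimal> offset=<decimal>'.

Read 1: bits[0:2] width=2 -> value=1 (bin 01); offset now 2 = byte 0 bit 2; 30 bits remain
Read 2: bits[2:12] width=10 -> value=457 (bin 0111001001); offset now 12 = byte 1 bit 4; 20 bits remain
Read 3: bits[12:17] width=5 -> value=20 (bin 10100); offset now 17 = byte 2 bit 1; 15 bits remain
Read 4: bits[17:25] width=8 -> value=24 (bin 00011000); offset now 25 = byte 3 bit 1; 7 bits remain
Read 5: bits[25:27] width=2 -> value=2 (bin 10); offset now 27 = byte 3 bit 3; 5 bits remain

Answer: value=1 offset=2
value=457 offset=12
value=20 offset=17
value=24 offset=25
value=2 offset=27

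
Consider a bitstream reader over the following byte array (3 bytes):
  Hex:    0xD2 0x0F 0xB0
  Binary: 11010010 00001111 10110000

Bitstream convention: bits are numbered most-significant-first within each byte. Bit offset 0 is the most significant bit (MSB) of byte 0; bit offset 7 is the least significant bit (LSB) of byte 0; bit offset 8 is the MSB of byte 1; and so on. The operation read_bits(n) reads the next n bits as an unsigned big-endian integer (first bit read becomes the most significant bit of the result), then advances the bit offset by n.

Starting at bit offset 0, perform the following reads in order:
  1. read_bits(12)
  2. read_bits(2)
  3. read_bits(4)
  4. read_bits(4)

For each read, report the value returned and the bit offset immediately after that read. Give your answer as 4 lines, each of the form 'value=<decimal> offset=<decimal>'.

Answer: value=3360 offset=12
value=3 offset=14
value=14 offset=18
value=12 offset=22

Derivation:
Read 1: bits[0:12] width=12 -> value=3360 (bin 110100100000); offset now 12 = byte 1 bit 4; 12 bits remain
Read 2: bits[12:14] width=2 -> value=3 (bin 11); offset now 14 = byte 1 bit 6; 10 bits remain
Read 3: bits[14:18] width=4 -> value=14 (bin 1110); offset now 18 = byte 2 bit 2; 6 bits remain
Read 4: bits[18:22] width=4 -> value=12 (bin 1100); offset now 22 = byte 2 bit 6; 2 bits remain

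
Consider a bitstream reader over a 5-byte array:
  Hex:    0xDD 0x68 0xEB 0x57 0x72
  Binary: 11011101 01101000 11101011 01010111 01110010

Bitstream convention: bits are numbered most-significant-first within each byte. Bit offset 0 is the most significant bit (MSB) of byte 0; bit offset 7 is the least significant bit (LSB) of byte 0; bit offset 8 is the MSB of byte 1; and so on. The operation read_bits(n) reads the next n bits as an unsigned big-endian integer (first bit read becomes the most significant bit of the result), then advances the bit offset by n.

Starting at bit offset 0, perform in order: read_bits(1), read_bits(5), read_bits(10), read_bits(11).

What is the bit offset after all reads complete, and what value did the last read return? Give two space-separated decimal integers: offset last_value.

Read 1: bits[0:1] width=1 -> value=1 (bin 1); offset now 1 = byte 0 bit 1; 39 bits remain
Read 2: bits[1:6] width=5 -> value=23 (bin 10111); offset now 6 = byte 0 bit 6; 34 bits remain
Read 3: bits[6:16] width=10 -> value=360 (bin 0101101000); offset now 16 = byte 2 bit 0; 24 bits remain
Read 4: bits[16:27] width=11 -> value=1882 (bin 11101011010); offset now 27 = byte 3 bit 3; 13 bits remain

Answer: 27 1882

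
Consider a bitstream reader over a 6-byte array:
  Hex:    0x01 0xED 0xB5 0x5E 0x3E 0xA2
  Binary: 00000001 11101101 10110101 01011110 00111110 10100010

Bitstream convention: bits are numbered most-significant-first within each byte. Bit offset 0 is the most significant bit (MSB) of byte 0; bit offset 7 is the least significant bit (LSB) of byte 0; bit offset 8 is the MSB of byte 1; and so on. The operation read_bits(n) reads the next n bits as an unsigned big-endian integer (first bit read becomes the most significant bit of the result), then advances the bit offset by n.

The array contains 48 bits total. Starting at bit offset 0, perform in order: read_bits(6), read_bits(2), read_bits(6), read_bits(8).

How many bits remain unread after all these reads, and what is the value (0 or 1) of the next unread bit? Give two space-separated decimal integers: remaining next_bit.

Read 1: bits[0:6] width=6 -> value=0 (bin 000000); offset now 6 = byte 0 bit 6; 42 bits remain
Read 2: bits[6:8] width=2 -> value=1 (bin 01); offset now 8 = byte 1 bit 0; 40 bits remain
Read 3: bits[8:14] width=6 -> value=59 (bin 111011); offset now 14 = byte 1 bit 6; 34 bits remain
Read 4: bits[14:22] width=8 -> value=109 (bin 01101101); offset now 22 = byte 2 bit 6; 26 bits remain

Answer: 26 0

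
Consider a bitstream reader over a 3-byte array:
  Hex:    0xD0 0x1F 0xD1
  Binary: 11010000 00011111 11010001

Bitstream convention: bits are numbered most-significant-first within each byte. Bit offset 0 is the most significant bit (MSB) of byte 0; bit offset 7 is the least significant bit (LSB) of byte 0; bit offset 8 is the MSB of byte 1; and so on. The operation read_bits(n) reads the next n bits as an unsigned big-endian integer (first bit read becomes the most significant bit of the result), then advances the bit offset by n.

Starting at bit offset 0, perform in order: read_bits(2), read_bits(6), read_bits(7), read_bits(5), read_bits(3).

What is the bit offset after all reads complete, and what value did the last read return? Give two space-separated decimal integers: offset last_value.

Answer: 23 0

Derivation:
Read 1: bits[0:2] width=2 -> value=3 (bin 11); offset now 2 = byte 0 bit 2; 22 bits remain
Read 2: bits[2:8] width=6 -> value=16 (bin 010000); offset now 8 = byte 1 bit 0; 16 bits remain
Read 3: bits[8:15] width=7 -> value=15 (bin 0001111); offset now 15 = byte 1 bit 7; 9 bits remain
Read 4: bits[15:20] width=5 -> value=29 (bin 11101); offset now 20 = byte 2 bit 4; 4 bits remain
Read 5: bits[20:23] width=3 -> value=0 (bin 000); offset now 23 = byte 2 bit 7; 1 bits remain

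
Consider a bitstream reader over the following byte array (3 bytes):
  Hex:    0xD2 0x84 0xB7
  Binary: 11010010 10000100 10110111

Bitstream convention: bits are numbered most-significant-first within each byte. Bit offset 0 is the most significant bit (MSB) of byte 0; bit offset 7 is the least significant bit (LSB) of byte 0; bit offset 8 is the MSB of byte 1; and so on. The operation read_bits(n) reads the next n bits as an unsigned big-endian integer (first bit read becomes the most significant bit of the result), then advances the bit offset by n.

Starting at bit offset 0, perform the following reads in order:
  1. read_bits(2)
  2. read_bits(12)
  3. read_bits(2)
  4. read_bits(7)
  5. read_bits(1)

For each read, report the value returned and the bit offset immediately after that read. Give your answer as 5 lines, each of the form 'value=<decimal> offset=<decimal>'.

Answer: value=3 offset=2
value=1185 offset=14
value=0 offset=16
value=91 offset=23
value=1 offset=24

Derivation:
Read 1: bits[0:2] width=2 -> value=3 (bin 11); offset now 2 = byte 0 bit 2; 22 bits remain
Read 2: bits[2:14] width=12 -> value=1185 (bin 010010100001); offset now 14 = byte 1 bit 6; 10 bits remain
Read 3: bits[14:16] width=2 -> value=0 (bin 00); offset now 16 = byte 2 bit 0; 8 bits remain
Read 4: bits[16:23] width=7 -> value=91 (bin 1011011); offset now 23 = byte 2 bit 7; 1 bits remain
Read 5: bits[23:24] width=1 -> value=1 (bin 1); offset now 24 = byte 3 bit 0; 0 bits remain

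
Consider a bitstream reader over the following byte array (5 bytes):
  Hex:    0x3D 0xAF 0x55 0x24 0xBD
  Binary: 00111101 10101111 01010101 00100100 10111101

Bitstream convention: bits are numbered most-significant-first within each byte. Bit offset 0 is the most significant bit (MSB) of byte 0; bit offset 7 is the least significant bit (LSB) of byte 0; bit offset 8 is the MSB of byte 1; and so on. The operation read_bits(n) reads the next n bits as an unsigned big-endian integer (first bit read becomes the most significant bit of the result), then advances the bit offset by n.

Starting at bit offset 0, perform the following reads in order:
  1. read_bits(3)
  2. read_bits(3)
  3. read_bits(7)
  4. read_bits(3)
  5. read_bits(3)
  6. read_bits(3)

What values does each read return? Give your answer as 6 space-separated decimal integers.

Answer: 1 7 53 7 2 5

Derivation:
Read 1: bits[0:3] width=3 -> value=1 (bin 001); offset now 3 = byte 0 bit 3; 37 bits remain
Read 2: bits[3:6] width=3 -> value=7 (bin 111); offset now 6 = byte 0 bit 6; 34 bits remain
Read 3: bits[6:13] width=7 -> value=53 (bin 0110101); offset now 13 = byte 1 bit 5; 27 bits remain
Read 4: bits[13:16] width=3 -> value=7 (bin 111); offset now 16 = byte 2 bit 0; 24 bits remain
Read 5: bits[16:19] width=3 -> value=2 (bin 010); offset now 19 = byte 2 bit 3; 21 bits remain
Read 6: bits[19:22] width=3 -> value=5 (bin 101); offset now 22 = byte 2 bit 6; 18 bits remain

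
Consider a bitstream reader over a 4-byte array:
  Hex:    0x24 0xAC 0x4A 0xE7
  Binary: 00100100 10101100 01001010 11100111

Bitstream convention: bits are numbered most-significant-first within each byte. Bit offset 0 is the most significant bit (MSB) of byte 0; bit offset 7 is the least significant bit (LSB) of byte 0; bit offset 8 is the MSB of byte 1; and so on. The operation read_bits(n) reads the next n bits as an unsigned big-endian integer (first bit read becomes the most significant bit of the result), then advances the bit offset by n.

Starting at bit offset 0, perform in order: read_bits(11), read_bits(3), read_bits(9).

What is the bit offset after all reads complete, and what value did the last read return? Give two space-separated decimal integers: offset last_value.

Answer: 23 37

Derivation:
Read 1: bits[0:11] width=11 -> value=293 (bin 00100100101); offset now 11 = byte 1 bit 3; 21 bits remain
Read 2: bits[11:14] width=3 -> value=3 (bin 011); offset now 14 = byte 1 bit 6; 18 bits remain
Read 3: bits[14:23] width=9 -> value=37 (bin 000100101); offset now 23 = byte 2 bit 7; 9 bits remain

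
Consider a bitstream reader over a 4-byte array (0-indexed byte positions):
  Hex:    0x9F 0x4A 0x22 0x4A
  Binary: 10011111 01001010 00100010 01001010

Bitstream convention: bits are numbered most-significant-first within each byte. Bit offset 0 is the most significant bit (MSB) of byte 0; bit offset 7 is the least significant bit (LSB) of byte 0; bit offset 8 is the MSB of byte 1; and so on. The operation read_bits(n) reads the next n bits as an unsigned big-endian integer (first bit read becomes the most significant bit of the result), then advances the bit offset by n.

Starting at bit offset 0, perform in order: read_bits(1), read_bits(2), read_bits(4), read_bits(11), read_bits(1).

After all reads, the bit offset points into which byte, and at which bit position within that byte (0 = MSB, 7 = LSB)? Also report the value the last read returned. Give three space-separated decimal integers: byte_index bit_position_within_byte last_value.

Answer: 2 3 1

Derivation:
Read 1: bits[0:1] width=1 -> value=1 (bin 1); offset now 1 = byte 0 bit 1; 31 bits remain
Read 2: bits[1:3] width=2 -> value=0 (bin 00); offset now 3 = byte 0 bit 3; 29 bits remain
Read 3: bits[3:7] width=4 -> value=15 (bin 1111); offset now 7 = byte 0 bit 7; 25 bits remain
Read 4: bits[7:18] width=11 -> value=1320 (bin 10100101000); offset now 18 = byte 2 bit 2; 14 bits remain
Read 5: bits[18:19] width=1 -> value=1 (bin 1); offset now 19 = byte 2 bit 3; 13 bits remain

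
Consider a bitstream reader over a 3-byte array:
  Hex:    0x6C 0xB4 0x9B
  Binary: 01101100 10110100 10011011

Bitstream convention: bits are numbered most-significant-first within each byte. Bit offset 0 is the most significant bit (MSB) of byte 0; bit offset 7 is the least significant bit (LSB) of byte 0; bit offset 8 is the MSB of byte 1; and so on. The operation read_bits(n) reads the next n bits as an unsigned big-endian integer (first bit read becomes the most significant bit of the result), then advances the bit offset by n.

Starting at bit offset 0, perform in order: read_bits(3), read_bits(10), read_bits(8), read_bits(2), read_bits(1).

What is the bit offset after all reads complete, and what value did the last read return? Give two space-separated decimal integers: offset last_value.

Read 1: bits[0:3] width=3 -> value=3 (bin 011); offset now 3 = byte 0 bit 3; 21 bits remain
Read 2: bits[3:13] width=10 -> value=406 (bin 0110010110); offset now 13 = byte 1 bit 5; 11 bits remain
Read 3: bits[13:21] width=8 -> value=147 (bin 10010011); offset now 21 = byte 2 bit 5; 3 bits remain
Read 4: bits[21:23] width=2 -> value=1 (bin 01); offset now 23 = byte 2 bit 7; 1 bits remain
Read 5: bits[23:24] width=1 -> value=1 (bin 1); offset now 24 = byte 3 bit 0; 0 bits remain

Answer: 24 1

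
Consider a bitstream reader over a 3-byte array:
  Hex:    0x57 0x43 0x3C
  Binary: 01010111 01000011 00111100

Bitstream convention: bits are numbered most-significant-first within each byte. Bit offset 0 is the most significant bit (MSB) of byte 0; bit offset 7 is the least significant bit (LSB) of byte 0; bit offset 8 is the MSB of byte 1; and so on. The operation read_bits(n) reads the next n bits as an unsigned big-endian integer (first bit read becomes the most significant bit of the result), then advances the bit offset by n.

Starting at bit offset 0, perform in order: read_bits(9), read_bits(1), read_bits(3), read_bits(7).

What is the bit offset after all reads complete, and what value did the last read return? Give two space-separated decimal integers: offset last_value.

Read 1: bits[0:9] width=9 -> value=174 (bin 010101110); offset now 9 = byte 1 bit 1; 15 bits remain
Read 2: bits[9:10] width=1 -> value=1 (bin 1); offset now 10 = byte 1 bit 2; 14 bits remain
Read 3: bits[10:13] width=3 -> value=0 (bin 000); offset now 13 = byte 1 bit 5; 11 bits remain
Read 4: bits[13:20] width=7 -> value=51 (bin 0110011); offset now 20 = byte 2 bit 4; 4 bits remain

Answer: 20 51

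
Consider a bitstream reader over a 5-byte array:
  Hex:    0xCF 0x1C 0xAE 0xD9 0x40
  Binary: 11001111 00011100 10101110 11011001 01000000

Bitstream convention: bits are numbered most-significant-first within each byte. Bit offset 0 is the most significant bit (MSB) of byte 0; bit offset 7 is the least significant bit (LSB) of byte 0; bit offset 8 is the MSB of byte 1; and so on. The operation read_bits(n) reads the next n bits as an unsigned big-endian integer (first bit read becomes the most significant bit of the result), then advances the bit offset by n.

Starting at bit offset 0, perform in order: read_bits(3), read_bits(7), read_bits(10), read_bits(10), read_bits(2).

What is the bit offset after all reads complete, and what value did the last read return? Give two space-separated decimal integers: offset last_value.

Answer: 32 1

Derivation:
Read 1: bits[0:3] width=3 -> value=6 (bin 110); offset now 3 = byte 0 bit 3; 37 bits remain
Read 2: bits[3:10] width=7 -> value=60 (bin 0111100); offset now 10 = byte 1 bit 2; 30 bits remain
Read 3: bits[10:20] width=10 -> value=458 (bin 0111001010); offset now 20 = byte 2 bit 4; 20 bits remain
Read 4: bits[20:30] width=10 -> value=950 (bin 1110110110); offset now 30 = byte 3 bit 6; 10 bits remain
Read 5: bits[30:32] width=2 -> value=1 (bin 01); offset now 32 = byte 4 bit 0; 8 bits remain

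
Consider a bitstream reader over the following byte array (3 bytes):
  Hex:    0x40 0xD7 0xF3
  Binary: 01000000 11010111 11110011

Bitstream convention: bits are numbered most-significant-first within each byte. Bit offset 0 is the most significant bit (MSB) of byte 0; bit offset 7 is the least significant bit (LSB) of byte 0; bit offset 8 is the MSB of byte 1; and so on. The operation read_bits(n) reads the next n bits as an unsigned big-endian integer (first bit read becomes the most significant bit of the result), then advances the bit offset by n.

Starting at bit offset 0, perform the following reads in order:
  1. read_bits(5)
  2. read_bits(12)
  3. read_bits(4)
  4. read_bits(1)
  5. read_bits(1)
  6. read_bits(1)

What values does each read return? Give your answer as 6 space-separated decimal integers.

Read 1: bits[0:5] width=5 -> value=8 (bin 01000); offset now 5 = byte 0 bit 5; 19 bits remain
Read 2: bits[5:17] width=12 -> value=431 (bin 000110101111); offset now 17 = byte 2 bit 1; 7 bits remain
Read 3: bits[17:21] width=4 -> value=14 (bin 1110); offset now 21 = byte 2 bit 5; 3 bits remain
Read 4: bits[21:22] width=1 -> value=0 (bin 0); offset now 22 = byte 2 bit 6; 2 bits remain
Read 5: bits[22:23] width=1 -> value=1 (bin 1); offset now 23 = byte 2 bit 7; 1 bits remain
Read 6: bits[23:24] width=1 -> value=1 (bin 1); offset now 24 = byte 3 bit 0; 0 bits remain

Answer: 8 431 14 0 1 1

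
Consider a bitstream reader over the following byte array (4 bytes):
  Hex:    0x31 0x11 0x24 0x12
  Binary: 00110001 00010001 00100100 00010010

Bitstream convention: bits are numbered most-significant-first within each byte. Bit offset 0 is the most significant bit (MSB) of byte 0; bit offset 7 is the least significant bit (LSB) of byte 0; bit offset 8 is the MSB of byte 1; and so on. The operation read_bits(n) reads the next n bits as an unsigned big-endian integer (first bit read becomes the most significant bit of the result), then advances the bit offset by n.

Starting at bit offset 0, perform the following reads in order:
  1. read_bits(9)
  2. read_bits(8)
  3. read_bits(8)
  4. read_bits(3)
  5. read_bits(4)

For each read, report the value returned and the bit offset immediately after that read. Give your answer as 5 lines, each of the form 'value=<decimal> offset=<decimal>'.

Answer: value=98 offset=9
value=34 offset=17
value=72 offset=25
value=1 offset=28
value=2 offset=32

Derivation:
Read 1: bits[0:9] width=9 -> value=98 (bin 001100010); offset now 9 = byte 1 bit 1; 23 bits remain
Read 2: bits[9:17] width=8 -> value=34 (bin 00100010); offset now 17 = byte 2 bit 1; 15 bits remain
Read 3: bits[17:25] width=8 -> value=72 (bin 01001000); offset now 25 = byte 3 bit 1; 7 bits remain
Read 4: bits[25:28] width=3 -> value=1 (bin 001); offset now 28 = byte 3 bit 4; 4 bits remain
Read 5: bits[28:32] width=4 -> value=2 (bin 0010); offset now 32 = byte 4 bit 0; 0 bits remain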